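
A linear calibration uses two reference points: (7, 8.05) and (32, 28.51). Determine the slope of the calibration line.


slope = (y2 - y1) / (x2 - x1)
= (28.51 - 8.05) / (32 - 7)
= 20.4600 / 25
= 0.8184

0.8184


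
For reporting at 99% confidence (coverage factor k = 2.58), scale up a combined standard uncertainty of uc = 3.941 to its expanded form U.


U = k * uc
U = 2.58 * 3.941
U = 10.1678

10.1678


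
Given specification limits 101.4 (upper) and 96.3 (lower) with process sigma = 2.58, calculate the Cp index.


Cp = (USL - LSL) / (6 * sigma)
= (101.4 - 96.3) / (6 * 2.58)
= 5.1000 / 15.4800
= 0.3295

0.3295


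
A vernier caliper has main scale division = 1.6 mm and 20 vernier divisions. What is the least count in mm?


LC = MSD / n_div
= 1.6 / 20
= 0.0800

0.0800


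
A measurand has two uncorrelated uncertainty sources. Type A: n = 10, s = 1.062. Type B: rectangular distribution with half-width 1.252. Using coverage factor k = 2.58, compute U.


u_A = s / sqrt(n) = 1.062 / sqrt(10) = 0.33583389
u_B = half_width / sqrt(3) = 1.252 / sqrt(3) = 0.72284254
uc = sqrt(u_A^2 + u_B^2) = sqrt(0.33583389^2 + 0.72284254^2) = 0.79704814
U = k * uc = 2.58 * 0.79704814
U = 2.0564

2.0564


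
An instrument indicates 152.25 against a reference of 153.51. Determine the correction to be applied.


Correction = standard - reading
= 153.51 - 152.25
= 1.2600

1.2600


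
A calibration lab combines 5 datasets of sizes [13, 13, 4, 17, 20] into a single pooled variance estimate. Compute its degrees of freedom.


nu = sum_i (n_i - 1)
nu = ((13 - 1) + (13 - 1) + (4 - 1) + (17 - 1) + (20 - 1))
nu = 12 + 12 + 3 + 16 + 19
nu = 62

62


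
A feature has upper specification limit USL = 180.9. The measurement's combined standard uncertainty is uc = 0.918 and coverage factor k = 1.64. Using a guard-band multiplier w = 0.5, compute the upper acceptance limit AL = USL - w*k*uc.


U = k * uc = 1.64 * 0.918 = 1.50552
guard band g = w * U = 0.5 * 1.50552 = 0.75276
AL = USL - g = 180.9 - 0.75276
AL = 180.1472

180.1472


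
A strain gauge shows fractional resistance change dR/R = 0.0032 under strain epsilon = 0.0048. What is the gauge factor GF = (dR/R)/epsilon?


GF = (dR/R) / epsilon
= 0.0032 / 0.0048
= 0.6667

0.6667


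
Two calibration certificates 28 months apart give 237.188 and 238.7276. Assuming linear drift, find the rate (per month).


rate = (v2 - v1) / months
= (238.7276 - 237.188) / 28
= 1.5396 / 28
= 0.0550

0.0550


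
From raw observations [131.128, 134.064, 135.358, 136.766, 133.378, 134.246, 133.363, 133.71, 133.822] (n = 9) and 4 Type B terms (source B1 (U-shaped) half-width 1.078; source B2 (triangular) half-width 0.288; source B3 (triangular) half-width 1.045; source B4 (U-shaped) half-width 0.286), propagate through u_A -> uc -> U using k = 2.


mean = (131.128 + 134.064 + 135.358 + 136.766 + 133.378 + 134.246 + 133.363 + 133.71 + 133.822) / 9 = 133.9816667
s = sqrt(sum((x - mean)^2)/(n-1)) = 1.5294332
u_A = s / sqrt(n) = 1.5294332 / sqrt(9) = 0.50981107
u_B1 = 1.078 / sqrt(2) = 0.76226111
u_B2 = 0.288 / sqrt(6) = 0.11757551
u_B3 = 1.045 / sqrt(6) = 0.42661946
u_B4 = 0.286 / sqrt(2) = 0.20223254
uc = sqrt(0.50981107^2 + 0.76226111^2 + 0.11757551^2 + 0.42661946^2 + 0.20223254^2) = 1.0381115
U = k * uc = 2 * 1.0381115
U = 2.0762

2.0762


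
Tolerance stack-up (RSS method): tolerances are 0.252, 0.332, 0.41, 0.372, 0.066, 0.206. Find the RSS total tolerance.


RSS = sqrt(0.252^2 + 0.332^2 + 0.41^2 + 0.372^2 + 0.066^2 + 0.206^2)
= sqrt(0.527004)
= 0.7260

0.7260


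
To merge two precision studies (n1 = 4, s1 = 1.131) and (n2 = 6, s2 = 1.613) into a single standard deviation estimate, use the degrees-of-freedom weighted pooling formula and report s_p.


s_p = sqrt(((n1-1)*s1^2 + (n2-1)*s2^2) / (n1+n2-2))
numerator = (4-1)*1.131^2 + (6-1)*1.613^2 = 3.837483 + 13.008845 = 16.846328
denominator = 4 + 6 - 2 = 8
s_p^2 = 16.846328 / 8 = 2.105791
s_p = sqrt(2.105791) = 1.4511

1.4511


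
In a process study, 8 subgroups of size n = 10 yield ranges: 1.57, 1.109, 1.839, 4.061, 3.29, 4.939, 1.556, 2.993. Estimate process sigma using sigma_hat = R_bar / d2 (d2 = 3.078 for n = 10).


R_bar = (1.57 + 1.109 + 1.839 + 4.061 + 3.29 + 4.939 + 1.556 + 2.993) / 8
R_bar = 21.357 / 8 = 2.669625
sigma_hat = R_bar / d2 = 2.669625 / 3.078 = 0.8673

0.8673


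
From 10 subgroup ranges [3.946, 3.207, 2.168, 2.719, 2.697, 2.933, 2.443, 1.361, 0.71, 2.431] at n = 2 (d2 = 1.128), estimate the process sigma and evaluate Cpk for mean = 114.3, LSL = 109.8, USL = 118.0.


R_bar = (3.946 + 3.207 + 2.168 + 2.719 + 2.697 + 2.933 + 2.443 + 1.361 + 0.71 + 2.431) / 10 = 2.4615
sigma = R_bar / d2 = 2.4615 / 1.128 = 2.1821809
Cp = (USL - LSL)/(6*sigma) = (118.0 - 109.8)/(6*2.1821809) = 0.6263
Cpu = (118.0 - 114.3)/(3*2.1821809) = 0.5652
Cpl = (114.3 - 109.8)/(3*2.1821809) = 0.6874
Cpk = min(Cpu, Cpl) = 0.5652

0.5652


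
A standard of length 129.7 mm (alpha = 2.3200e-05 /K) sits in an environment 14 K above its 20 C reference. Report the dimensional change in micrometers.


dL = L * alpha * dT
= 129.7 * 2.3200e-05 * 14
= 0.0421266 mm
dL_um = 0.0421266 * 1000 = 42.1266 um

42.1266


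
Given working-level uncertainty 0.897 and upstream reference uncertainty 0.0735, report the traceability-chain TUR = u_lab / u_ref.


TUR = u_lab / u_ref
= 0.897 / 0.0735
= 12.2041

12.2041


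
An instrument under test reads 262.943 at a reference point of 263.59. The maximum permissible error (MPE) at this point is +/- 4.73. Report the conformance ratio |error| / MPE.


e = indication - reference = 262.943 - 263.59 = -0.6470
|e| = 0.6470
ratio = |e| / MPE = 0.6470 / 4.73
ratio = 0.1368

0.1368


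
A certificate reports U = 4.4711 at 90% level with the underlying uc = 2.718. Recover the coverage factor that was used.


k = U / uc
k = 4.4711 / 2.718
k = 1.645

1.645


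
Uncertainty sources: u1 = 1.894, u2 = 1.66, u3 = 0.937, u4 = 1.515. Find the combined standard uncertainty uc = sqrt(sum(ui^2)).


uc = sqrt(1.894^2 + 1.66^2 + 0.937^2 + 1.515^2)
uc = sqrt(9.51603)
uc = 3.0848

3.0848


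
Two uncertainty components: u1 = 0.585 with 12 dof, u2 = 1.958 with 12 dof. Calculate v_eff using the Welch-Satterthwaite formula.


uc = sqrt(u1^2 + u2^2) = sqrt(0.585^2 + 1.958^2) = 2.0435237
v_eff = uc^4 / (u1^4/v1 + u2^4/v2)
= 2.0435237^4 / (0.585^4/12 + 1.958^4/12)
= 17.438885 / 1.234572
v_eff = 14.1254

14.1254


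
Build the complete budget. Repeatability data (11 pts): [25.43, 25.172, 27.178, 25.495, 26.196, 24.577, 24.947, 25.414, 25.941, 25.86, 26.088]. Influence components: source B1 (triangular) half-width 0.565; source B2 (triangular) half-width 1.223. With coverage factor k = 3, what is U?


mean = (25.43 + 25.172 + 27.178 + 25.495 + 26.196 + 24.577 + 24.947 + 25.414 + 25.941 + 25.86 + 26.088) / 11 = 25.66345455
s = sqrt(sum((x - mean)^2)/(n-1)) = 0.70382361
u_A = s / sqrt(n) = 0.70382361 / sqrt(11) = 0.2122108
u_B1 = 0.565 / sqrt(6) = 0.23066028
u_B2 = 1.223 / sqrt(6) = 0.49928766
uc = sqrt(0.2122108^2 + 0.23066028^2 + 0.49928766^2) = 0.58951315
U = k * uc = 3 * 0.58951315
U = 1.7685

1.7685


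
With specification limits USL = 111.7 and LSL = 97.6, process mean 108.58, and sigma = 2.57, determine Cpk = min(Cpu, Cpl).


Cpu = (USL - mean) / (3*sigma) = (111.7 - 108.58) / (3*2.57) = 0.4047
Cpl = (mean - LSL) / (3*sigma) = (108.58 - 97.6) / (3*2.57) = 1.4241
Cpk = min(Cpu, Cpl) = 0.4047

0.4047


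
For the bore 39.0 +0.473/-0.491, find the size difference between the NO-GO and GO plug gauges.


GO = nominal - lower_tol (smallest hole = maximum material condition)
GO = 39.0 - 0.491 = 38.509
NO-GO = nominal + upper_tol (largest hole = least material condition)
NO-GO = 39.0 + 0.473 = 39.473
spread = NO-GO - GO = 39.473 - 38.509 = 0.9640

0.9640


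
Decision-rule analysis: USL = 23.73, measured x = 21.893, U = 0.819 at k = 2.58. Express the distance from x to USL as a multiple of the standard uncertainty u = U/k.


u = U / k = 0.819 / 2.58 = 0.31744186
margin = |USL - x| = |23.73 - 21.893| = 1.837
z = margin / u = 1.837 / 0.31744186
z = 5.7869

5.7869


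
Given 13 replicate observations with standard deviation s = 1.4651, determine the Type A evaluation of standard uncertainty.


u_A = s / sqrt(n)
u_A = 1.4651 / sqrt(13)
u_A = 1.4651 / 3.6055513
u_A = 0.4063

0.4063


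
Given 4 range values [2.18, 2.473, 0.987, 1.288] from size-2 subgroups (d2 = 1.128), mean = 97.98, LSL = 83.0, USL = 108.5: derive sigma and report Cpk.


R_bar = (2.18 + 2.473 + 0.987 + 1.288) / 4 = 1.732
sigma = R_bar / d2 = 1.732 / 1.128 = 1.535461
Cp = (USL - LSL)/(6*sigma) = (108.5 - 83.0)/(6*1.535461) = 2.7679
Cpu = (108.5 - 97.98)/(3*1.535461) = 2.2838
Cpl = (97.98 - 83.0)/(3*1.535461) = 3.2520
Cpk = min(Cpu, Cpl) = 2.2838

2.2838


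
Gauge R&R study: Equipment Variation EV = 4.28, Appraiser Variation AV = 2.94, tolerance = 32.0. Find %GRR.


GRR = sqrt(EV^2 + AV^2) = sqrt(4.28^2 + 2.94^2) = 5.1924946
%GRR = GRR / tol * 100 = 5.1924946 / 32.0 * 100
%GRR = 16.2265

16.2265


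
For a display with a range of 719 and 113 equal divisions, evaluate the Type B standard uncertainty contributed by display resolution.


resolution = range / divisions
resolution = 719 / 113 = 6.3628319
u_res = resolution / (2*sqrt(3))
u_res = 6.3628319 / 3.4641016
u_res = 1.8368

1.8368


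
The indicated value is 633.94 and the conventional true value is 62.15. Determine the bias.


Systematic error = measured - true
= 633.94 - 62.15
= 571.7900

571.7900


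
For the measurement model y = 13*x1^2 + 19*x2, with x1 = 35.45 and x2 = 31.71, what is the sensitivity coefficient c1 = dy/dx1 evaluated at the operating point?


y = 13*x1^2 + 19*x2
dy/dx1 = 2*13*x1
Evaluate at x1 = 35.45: c1 = 26 * 35.45
c1 = 921.7000

921.7000


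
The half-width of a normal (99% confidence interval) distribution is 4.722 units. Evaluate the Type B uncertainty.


u_B = half_width / 2.576
u_B = 4.722 / 2.576
u_B = 1.8331

1.8331


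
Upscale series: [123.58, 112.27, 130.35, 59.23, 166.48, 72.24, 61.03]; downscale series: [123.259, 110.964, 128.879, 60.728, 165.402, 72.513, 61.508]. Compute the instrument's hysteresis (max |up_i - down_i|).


|123.58 - 123.259| = 0.3210
|112.27 - 110.964| = 1.3060
|130.35 - 128.879| = 1.4710
|59.23 - 60.728| = 1.4980
|166.48 - 165.402| = 1.0780
|72.24 - 72.513| = 0.2730
|61.03 - 61.508| = 0.4780
hysteresis = max(diffs) = 1.4980

1.4980


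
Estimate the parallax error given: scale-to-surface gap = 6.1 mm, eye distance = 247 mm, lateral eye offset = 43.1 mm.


error = h * offset / d
= 6.1 * 43.1 / 247
= 1.0644

1.0644


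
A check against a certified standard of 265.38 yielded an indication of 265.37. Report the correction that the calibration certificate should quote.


Correction = standard - reading
= 265.38 - 265.37
= 0.0100

0.0100


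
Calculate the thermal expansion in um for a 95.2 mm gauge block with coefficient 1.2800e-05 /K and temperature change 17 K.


dL = L * alpha * dT
= 95.2 * 1.2800e-05 * 17
= 0.0207155 mm
dL_um = 0.0207155 * 1000 = 20.7155 um

20.7155


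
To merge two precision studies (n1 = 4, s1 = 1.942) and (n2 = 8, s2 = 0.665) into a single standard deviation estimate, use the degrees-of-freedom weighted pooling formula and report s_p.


s_p = sqrt(((n1-1)*s1^2 + (n2-1)*s2^2) / (n1+n2-2))
numerator = (4-1)*1.942^2 + (8-1)*0.665^2 = 11.314092 + 3.095575 = 14.409667
denominator = 4 + 8 - 2 = 10
s_p^2 = 14.409667 / 10 = 1.4409667
s_p = sqrt(1.4409667) = 1.2004

1.2004


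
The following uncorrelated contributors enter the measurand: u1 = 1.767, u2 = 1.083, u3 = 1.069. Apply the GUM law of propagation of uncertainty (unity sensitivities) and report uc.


uc = sqrt(1.767^2 + 1.083^2 + 1.069^2)
uc = sqrt(5.437939)
uc = 2.3319

2.3319


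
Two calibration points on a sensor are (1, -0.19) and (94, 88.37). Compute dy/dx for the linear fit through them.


slope = (y2 - y1) / (x2 - x1)
= (88.37 - -0.19) / (94 - 1)
= 88.5600 / 93
= 0.9523

0.9523


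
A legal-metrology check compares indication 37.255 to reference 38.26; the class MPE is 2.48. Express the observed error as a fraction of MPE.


e = indication - reference = 37.255 - 38.26 = -1.0050
|e| = 1.0050
ratio = |e| / MPE = 1.0050 / 2.48
ratio = 0.4052

0.4052


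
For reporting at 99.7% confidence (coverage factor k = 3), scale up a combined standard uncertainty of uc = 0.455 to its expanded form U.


U = k * uc
U = 3 * 0.455
U = 1.3650

1.3650


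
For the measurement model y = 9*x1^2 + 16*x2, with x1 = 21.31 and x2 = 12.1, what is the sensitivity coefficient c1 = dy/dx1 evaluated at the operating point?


y = 9*x1^2 + 16*x2
dy/dx1 = 2*9*x1
Evaluate at x1 = 21.31: c1 = 18 * 21.31
c1 = 383.5800

383.5800


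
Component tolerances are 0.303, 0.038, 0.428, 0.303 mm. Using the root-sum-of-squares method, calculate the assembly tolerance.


RSS = sqrt(0.303^2 + 0.038^2 + 0.428^2 + 0.303^2)
= sqrt(0.368246)
= 0.6068

0.6068


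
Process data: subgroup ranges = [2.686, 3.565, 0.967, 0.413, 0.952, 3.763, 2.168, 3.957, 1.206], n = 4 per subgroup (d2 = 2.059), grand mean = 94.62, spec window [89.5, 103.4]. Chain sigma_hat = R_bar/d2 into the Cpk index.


R_bar = (2.686 + 3.565 + 0.967 + 0.413 + 0.952 + 3.763 + 2.168 + 3.957 + 1.206) / 9 = 2.1863333
sigma = R_bar / d2 = 2.1863333 / 2.059 = 1.0618423
Cp = (USL - LSL)/(6*sigma) = (103.4 - 89.5)/(6*1.0618423) = 2.1817
Cpu = (103.4 - 94.62)/(3*1.0618423) = 2.7562
Cpl = (94.62 - 89.5)/(3*1.0618423) = 1.6073
Cpk = min(Cpu, Cpl) = 1.6073

1.6073


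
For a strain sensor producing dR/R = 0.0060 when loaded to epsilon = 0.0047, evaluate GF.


GF = (dR/R) / epsilon
= 0.0060 / 0.0047
= 1.2766

1.2766


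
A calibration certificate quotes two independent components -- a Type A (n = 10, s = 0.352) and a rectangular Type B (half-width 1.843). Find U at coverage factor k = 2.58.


u_A = s / sqrt(n) = 0.352 / sqrt(10) = 0.11131217
u_B = half_width / sqrt(3) = 1.843 / sqrt(3) = 1.0640565
uc = sqrt(u_A^2 + u_B^2) = sqrt(0.11131217^2 + 1.0640565^2) = 1.0698629
U = k * uc = 2.58 * 1.0698629
U = 2.7602

2.7602


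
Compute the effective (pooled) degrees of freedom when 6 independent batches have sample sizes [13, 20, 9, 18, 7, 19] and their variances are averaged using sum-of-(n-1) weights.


nu = sum_i (n_i - 1)
nu = ((13 - 1) + (20 - 1) + (9 - 1) + (18 - 1) + (7 - 1) + (19 - 1))
nu = 12 + 19 + 8 + 17 + 6 + 18
nu = 80

80


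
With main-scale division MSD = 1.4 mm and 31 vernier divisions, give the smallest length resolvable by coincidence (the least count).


LC = MSD / n_div
= 1.4 / 31
= 0.0452

0.0452


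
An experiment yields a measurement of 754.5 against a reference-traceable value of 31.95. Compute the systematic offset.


Systematic error = measured - true
= 754.5 - 31.95
= 722.5500

722.5500


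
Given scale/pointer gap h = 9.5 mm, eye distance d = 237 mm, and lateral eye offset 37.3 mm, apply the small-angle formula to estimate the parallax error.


error = h * offset / d
= 9.5 * 37.3 / 237
= 1.4951

1.4951


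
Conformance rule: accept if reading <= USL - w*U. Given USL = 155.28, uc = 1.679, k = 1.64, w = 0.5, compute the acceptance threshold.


U = k * uc = 1.64 * 1.679 = 2.75356
guard band g = w * U = 0.5 * 2.75356 = 1.37678
AL = USL - g = 155.28 - 1.37678
AL = 153.9032

153.9032


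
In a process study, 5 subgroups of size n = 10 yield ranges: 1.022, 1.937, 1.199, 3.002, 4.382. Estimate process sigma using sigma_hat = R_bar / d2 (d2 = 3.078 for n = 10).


R_bar = (1.022 + 1.937 + 1.199 + 3.002 + 4.382) / 5
R_bar = 11.542 / 5 = 2.3084
sigma_hat = R_bar / d2 = 2.3084 / 3.078 = 0.7500

0.7500


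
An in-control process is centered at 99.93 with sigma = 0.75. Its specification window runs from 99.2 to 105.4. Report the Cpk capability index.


Cpu = (USL - mean) / (3*sigma) = (105.4 - 99.93) / (3*0.75) = 2.4311
Cpl = (mean - LSL) / (3*sigma) = (99.93 - 99.2) / (3*0.75) = 0.3244
Cpk = min(Cpu, Cpl) = 0.3244

0.3244


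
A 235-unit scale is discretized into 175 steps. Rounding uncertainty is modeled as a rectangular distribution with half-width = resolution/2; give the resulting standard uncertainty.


resolution = range / divisions
resolution = 235 / 175 = 1.3428571
u_res = resolution / (2*sqrt(3))
u_res = 1.3428571 / 3.4641016
u_res = 0.3876

0.3876


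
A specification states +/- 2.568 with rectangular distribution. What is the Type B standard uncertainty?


u_B = half_width / sqrt(3)
u_B = 2.568 / 1.7320508
u_B = 1.4826

1.4826


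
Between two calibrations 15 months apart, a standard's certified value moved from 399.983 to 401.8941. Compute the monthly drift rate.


rate = (v2 - v1) / months
= (401.8941 - 399.983) / 15
= 1.9111 / 15
= 0.1274

0.1274


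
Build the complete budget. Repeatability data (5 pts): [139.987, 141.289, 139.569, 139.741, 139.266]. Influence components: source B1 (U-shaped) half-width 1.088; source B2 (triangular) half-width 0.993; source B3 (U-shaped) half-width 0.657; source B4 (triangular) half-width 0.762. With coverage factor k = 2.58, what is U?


mean = (139.987 + 141.289 + 139.569 + 139.741 + 139.266) / 5 = 139.9704
s = sqrt(sum((x - mean)^2)/(n-1)) = 0.78244923
u_A = s / sqrt(n) = 0.78244923 / sqrt(5) = 0.34992193
u_B1 = 1.088 / sqrt(2) = 0.76933218
u_B2 = 0.993 / sqrt(6) = 0.40539055
u_B3 = 0.657 / sqrt(2) = 0.46456916
u_B4 = 0.762 / sqrt(6) = 0.3110852
uc = sqrt(0.34992193^2 + 0.76933218^2 + 0.40539055^2 + 0.46456916^2 + 0.3110852^2) = 1.0914474
U = k * uc = 2.58 * 1.0914474
U = 2.8159

2.8159


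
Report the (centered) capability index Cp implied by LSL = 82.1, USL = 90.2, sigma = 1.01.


Cp = (USL - LSL) / (6 * sigma)
= (90.2 - 82.1) / (6 * 1.01)
= 8.1000 / 6.0600
= 1.3366

1.3366


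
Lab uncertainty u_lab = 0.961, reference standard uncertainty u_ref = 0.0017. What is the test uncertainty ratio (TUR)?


TUR = u_lab / u_ref
= 0.961 / 0.0017
= 565.2941

565.2941


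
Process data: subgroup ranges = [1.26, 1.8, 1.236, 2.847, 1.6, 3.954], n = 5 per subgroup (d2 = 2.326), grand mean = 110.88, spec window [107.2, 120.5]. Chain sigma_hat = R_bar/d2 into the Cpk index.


R_bar = (1.26 + 1.8 + 1.236 + 2.847 + 1.6 + 3.954) / 6 = 2.1161667
sigma = R_bar / d2 = 2.1161667 / 2.326 = 0.90978792
Cp = (USL - LSL)/(6*sigma) = (120.5 - 107.2)/(6*0.90978792) = 2.4365
Cpu = (120.5 - 110.88)/(3*0.90978792) = 3.5246
Cpl = (110.88 - 107.2)/(3*0.90978792) = 1.3483
Cpk = min(Cpu, Cpl) = 1.3483

1.3483


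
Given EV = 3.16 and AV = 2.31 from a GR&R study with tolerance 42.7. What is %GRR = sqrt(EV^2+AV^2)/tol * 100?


GRR = sqrt(EV^2 + AV^2) = sqrt(3.16^2 + 2.31^2) = 3.9142943
%GRR = GRR / tol * 100 = 3.9142943 / 42.7 * 100
%GRR = 9.1670

9.1670


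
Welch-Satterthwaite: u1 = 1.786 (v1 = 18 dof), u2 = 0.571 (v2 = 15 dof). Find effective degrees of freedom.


uc = sqrt(u1^2 + u2^2) = sqrt(1.786^2 + 0.571^2) = 1.8750565
v_eff = uc^4 / (u1^4/v1 + u2^4/v2)
= 1.8750565^4 / (1.786^4/18 + 0.571^4/15)
= 12.361109 / 0.57235343
v_eff = 21.5970

21.5970


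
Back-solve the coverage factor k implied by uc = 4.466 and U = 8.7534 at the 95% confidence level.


k = U / uc
k = 8.7534 / 4.466
k = 1.96

1.96


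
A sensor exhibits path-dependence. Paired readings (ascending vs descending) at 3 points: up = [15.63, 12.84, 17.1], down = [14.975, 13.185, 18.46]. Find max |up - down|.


|15.63 - 14.975| = 0.6550
|12.84 - 13.185| = 0.3450
|17.1 - 18.46| = 1.3600
hysteresis = max(diffs) = 1.3600

1.3600


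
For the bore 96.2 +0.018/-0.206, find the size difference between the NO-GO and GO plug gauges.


GO = nominal - lower_tol (smallest hole = maximum material condition)
GO = 96.2 - 0.206 = 95.994
NO-GO = nominal + upper_tol (largest hole = least material condition)
NO-GO = 96.2 + 0.018 = 96.218
spread = NO-GO - GO = 96.218 - 95.994 = 0.2240

0.2240


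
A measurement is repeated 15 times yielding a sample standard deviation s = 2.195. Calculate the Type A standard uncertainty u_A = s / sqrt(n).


u_A = s / sqrt(n)
u_A = 2.195 / sqrt(15)
u_A = 2.195 / 3.8729833
u_A = 0.5667

0.5667


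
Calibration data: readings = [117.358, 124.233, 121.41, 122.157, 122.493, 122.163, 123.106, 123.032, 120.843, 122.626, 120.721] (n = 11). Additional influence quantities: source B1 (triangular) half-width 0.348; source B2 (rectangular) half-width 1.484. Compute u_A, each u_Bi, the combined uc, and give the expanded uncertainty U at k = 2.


mean = (117.358 + 124.233 + 121.41 + 122.157 + 122.493 + 122.163 + 123.106 + 123.032 + 120.843 + 122.626 + 120.721) / 11 = 121.8310909
s = sqrt(sum((x - mean)^2)/(n-1)) = 1.8032641
u_A = s / sqrt(n) = 1.8032641 / sqrt(11) = 0.54370458
u_B1 = 0.348 / sqrt(6) = 0.14207041
u_B2 = 1.484 / sqrt(3) = 0.8567878
uc = sqrt(0.54370458^2 + 0.14207041^2 + 0.8567878^2) = 1.0246385
U = k * uc = 2 * 1.0246385
U = 2.0493

2.0493


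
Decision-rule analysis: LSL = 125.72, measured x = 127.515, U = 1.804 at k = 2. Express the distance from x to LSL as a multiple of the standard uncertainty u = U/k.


u = U / k = 1.804 / 2 = 0.902
margin = |LSL - x| = |125.72 - 127.515| = 1.795
z = margin / u = 1.795 / 0.902
z = 1.9900

1.9900


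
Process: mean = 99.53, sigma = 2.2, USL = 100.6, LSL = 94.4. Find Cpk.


Cpu = (USL - mean) / (3*sigma) = (100.6 - 99.53) / (3*2.2) = 0.1621
Cpl = (mean - LSL) / (3*sigma) = (99.53 - 94.4) / (3*2.2) = 0.7773
Cpk = min(Cpu, Cpl) = 0.1621

0.1621


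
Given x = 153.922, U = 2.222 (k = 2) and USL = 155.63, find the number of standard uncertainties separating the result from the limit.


u = U / k = 2.222 / 2 = 1.111
margin = |USL - x| = |155.63 - 153.922| = 1.708
z = margin / u = 1.708 / 1.111
z = 1.5374

1.5374


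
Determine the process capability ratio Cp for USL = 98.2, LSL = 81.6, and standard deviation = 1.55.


Cp = (USL - LSL) / (6 * sigma)
= (98.2 - 81.6) / (6 * 1.55)
= 16.6000 / 9.3000
= 1.7849

1.7849


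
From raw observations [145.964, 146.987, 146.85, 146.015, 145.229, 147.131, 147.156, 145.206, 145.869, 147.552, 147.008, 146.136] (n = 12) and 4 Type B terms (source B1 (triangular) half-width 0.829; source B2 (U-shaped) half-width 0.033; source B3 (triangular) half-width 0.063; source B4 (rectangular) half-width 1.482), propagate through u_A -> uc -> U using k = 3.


mean = (145.964 + 146.987 + 146.85 + 146.015 + 145.229 + 147.131 + 147.156 + 145.206 + 145.869 + 147.552 + 147.008 + 146.136) / 12 = 146.42525
s = sqrt(sum((x - mean)^2)/(n-1)) = 0.7879166
u_A = s / sqrt(n) = 0.7879166 / sqrt(12) = 0.22745193
u_B1 = 0.829 / sqrt(6) = 0.33843783
u_B2 = 0.033 / sqrt(2) = 0.023334524
u_B3 = 0.063 / sqrt(6) = 0.025719642
u_B4 = 1.482 / sqrt(3) = 0.8556331
uc = sqrt(0.22745193^2 + 0.33843783^2 + 0.023334524^2 + 0.025719642^2 + 0.8556331^2) = 0.94846642
U = k * uc = 3 * 0.94846642
U = 2.8454

2.8454


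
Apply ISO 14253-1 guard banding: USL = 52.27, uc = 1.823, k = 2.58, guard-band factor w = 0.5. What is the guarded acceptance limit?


U = k * uc = 2.58 * 1.823 = 4.70334
guard band g = w * U = 0.5 * 4.70334 = 2.35167
AL = USL - g = 52.27 - 2.35167
AL = 49.9183

49.9183


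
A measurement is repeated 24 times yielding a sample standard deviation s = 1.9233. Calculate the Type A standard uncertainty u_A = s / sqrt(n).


u_A = s / sqrt(n)
u_A = 1.9233 / sqrt(24)
u_A = 1.9233 / 4.8989795
u_A = 0.3926

0.3926


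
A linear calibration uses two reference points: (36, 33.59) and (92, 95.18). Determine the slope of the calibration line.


slope = (y2 - y1) / (x2 - x1)
= (95.18 - 33.59) / (92 - 36)
= 61.5900 / 56
= 1.0998

1.0998


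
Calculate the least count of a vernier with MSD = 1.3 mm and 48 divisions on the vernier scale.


LC = MSD / n_div
= 1.3 / 48
= 0.0271

0.0271


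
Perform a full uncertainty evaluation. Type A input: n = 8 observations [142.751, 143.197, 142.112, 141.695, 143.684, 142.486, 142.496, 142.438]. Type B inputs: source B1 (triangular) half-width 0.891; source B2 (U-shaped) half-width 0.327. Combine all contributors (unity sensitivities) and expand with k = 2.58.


mean = (142.751 + 143.197 + 142.112 + 141.695 + 143.684 + 142.486 + 142.496 + 142.438) / 8 = 142.607375
s = sqrt(sum((x - mean)^2)/(n-1)) = 0.61656373
u_A = s / sqrt(n) = 0.61656373 / sqrt(8) = 0.2179882
u_B1 = 0.891 / sqrt(6) = 0.36374923
u_B2 = 0.327 / sqrt(2) = 0.23122392
uc = sqrt(0.2179882^2 + 0.36374923^2 + 0.23122392^2) = 0.48300814
U = k * uc = 2.58 * 0.48300814
U = 1.2462

1.2462


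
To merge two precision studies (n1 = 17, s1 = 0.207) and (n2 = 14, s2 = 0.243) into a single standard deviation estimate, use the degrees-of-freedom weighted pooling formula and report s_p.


s_p = sqrt(((n1-1)*s1^2 + (n2-1)*s2^2) / (n1+n2-2))
numerator = (17-1)*0.207^2 + (14-1)*0.243^2 = 0.685584 + 0.767637 = 1.453221
denominator = 17 + 14 - 2 = 29
s_p^2 = 1.453221 / 29 = 0.050111069
s_p = sqrt(0.050111069) = 0.2239

0.2239


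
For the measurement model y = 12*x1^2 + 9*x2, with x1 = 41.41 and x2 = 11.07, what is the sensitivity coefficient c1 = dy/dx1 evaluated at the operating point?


y = 12*x1^2 + 9*x2
dy/dx1 = 2*12*x1
Evaluate at x1 = 41.41: c1 = 24 * 41.41
c1 = 993.8400

993.8400


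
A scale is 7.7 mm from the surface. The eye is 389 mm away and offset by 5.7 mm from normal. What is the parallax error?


error = h * offset / d
= 7.7 * 5.7 / 389
= 0.1128

0.1128


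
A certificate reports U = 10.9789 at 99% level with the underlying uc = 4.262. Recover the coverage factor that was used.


k = U / uc
k = 10.9789 / 4.262
k = 2.576

2.576


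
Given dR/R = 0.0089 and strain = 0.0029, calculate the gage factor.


GF = (dR/R) / epsilon
= 0.0089 / 0.0029
= 3.0690

3.0690


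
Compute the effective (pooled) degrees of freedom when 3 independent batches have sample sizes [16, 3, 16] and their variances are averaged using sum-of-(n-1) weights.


nu = sum_i (n_i - 1)
nu = ((16 - 1) + (3 - 1) + (16 - 1))
nu = 15 + 2 + 15
nu = 32

32


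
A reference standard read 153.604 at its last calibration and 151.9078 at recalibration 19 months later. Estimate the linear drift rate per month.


rate = (v2 - v1) / months
= (151.9078 - 153.604) / 19
= -1.6962 / 19
= -0.0893

-0.0893


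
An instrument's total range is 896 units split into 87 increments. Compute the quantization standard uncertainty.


resolution = range / divisions
resolution = 896 / 87 = 10.298851
u_res = resolution / (2*sqrt(3))
u_res = 10.298851 / 3.4641016
u_res = 2.9730

2.9730


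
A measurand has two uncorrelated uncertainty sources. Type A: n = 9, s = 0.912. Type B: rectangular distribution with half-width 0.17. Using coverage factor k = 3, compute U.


u_A = s / sqrt(n) = 0.912 / sqrt(9) = 0.304
u_B = half_width / sqrt(3) = 0.17 / sqrt(3) = 0.098149546
uc = sqrt(u_A^2 + u_B^2) = sqrt(0.304^2 + 0.098149546^2) = 0.31945161
U = k * uc = 3 * 0.31945161
U = 0.9584

0.9584


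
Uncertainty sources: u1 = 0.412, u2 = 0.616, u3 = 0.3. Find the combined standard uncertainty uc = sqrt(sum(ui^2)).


uc = sqrt(0.412^2 + 0.616^2 + 0.3^2)
uc = sqrt(0.6392)
uc = 0.7995

0.7995


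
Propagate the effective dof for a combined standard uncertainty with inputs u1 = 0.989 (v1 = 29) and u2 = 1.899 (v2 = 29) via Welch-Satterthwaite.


uc = sqrt(u1^2 + u2^2) = sqrt(0.989^2 + 1.899^2) = 2.141103
v_eff = uc^4 / (u1^4/v1 + u2^4/v2)
= 2.141103^4 / (0.989^4/29 + 1.899^4/29)
= 21.016009 / 0.4814278
v_eff = 43.6535

43.6535


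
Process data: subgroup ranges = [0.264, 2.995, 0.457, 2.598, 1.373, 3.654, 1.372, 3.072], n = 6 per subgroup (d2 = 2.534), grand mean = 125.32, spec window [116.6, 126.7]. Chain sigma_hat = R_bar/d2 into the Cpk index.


R_bar = (0.264 + 2.995 + 0.457 + 2.598 + 1.373 + 3.654 + 1.372 + 3.072) / 8 = 1.973125
sigma = R_bar / d2 = 1.973125 / 2.534 = 0.77866022
Cp = (USL - LSL)/(6*sigma) = (126.7 - 116.6)/(6*0.77866022) = 2.1618
Cpu = (126.7 - 125.32)/(3*0.77866022) = 0.5908
Cpl = (125.32 - 116.6)/(3*0.77866022) = 3.7329
Cpk = min(Cpu, Cpl) = 0.5908

0.5908


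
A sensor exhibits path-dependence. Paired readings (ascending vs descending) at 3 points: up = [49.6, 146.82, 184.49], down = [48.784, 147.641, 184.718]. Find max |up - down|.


|49.6 - 48.784| = 0.8160
|146.82 - 147.641| = 0.8210
|184.49 - 184.718| = 0.2280
hysteresis = max(diffs) = 0.8210

0.8210


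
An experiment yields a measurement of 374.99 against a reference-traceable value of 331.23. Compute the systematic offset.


Systematic error = measured - true
= 374.99 - 331.23
= 43.7600

43.7600


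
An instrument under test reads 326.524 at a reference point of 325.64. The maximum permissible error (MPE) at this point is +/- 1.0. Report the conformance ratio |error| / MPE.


e = indication - reference = 326.524 - 325.64 = 0.8840
|e| = 0.8840
ratio = |e| / MPE = 0.8840 / 1.0
ratio = 0.8840

0.8840


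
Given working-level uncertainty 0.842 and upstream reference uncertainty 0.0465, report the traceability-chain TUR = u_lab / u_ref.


TUR = u_lab / u_ref
= 0.842 / 0.0465
= 18.1075

18.1075


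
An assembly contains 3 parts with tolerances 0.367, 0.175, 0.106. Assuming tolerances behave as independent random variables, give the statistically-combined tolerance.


RSS = sqrt(0.367^2 + 0.175^2 + 0.106^2)
= sqrt(0.17655)
= 0.4202

0.4202


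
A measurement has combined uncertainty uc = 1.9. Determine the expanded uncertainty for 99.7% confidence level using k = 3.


U = k * uc
U = 3 * 1.9
U = 5.7000

5.7000


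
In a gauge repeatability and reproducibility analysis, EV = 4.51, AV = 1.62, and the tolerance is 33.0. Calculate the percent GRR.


GRR = sqrt(EV^2 + AV^2) = sqrt(4.51^2 + 1.62^2) = 4.792129
%GRR = GRR / tol * 100 = 4.792129 / 33.0 * 100
%GRR = 14.5216

14.5216


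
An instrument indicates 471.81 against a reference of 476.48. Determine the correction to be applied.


Correction = standard - reading
= 476.48 - 471.81
= 4.6700

4.6700


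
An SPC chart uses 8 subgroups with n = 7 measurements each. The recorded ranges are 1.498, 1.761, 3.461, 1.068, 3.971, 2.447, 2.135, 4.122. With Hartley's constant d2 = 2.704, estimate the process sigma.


R_bar = (1.498 + 1.761 + 3.461 + 1.068 + 3.971 + 2.447 + 2.135 + 4.122) / 8
R_bar = 20.463 / 8 = 2.557875
sigma_hat = R_bar / d2 = 2.557875 / 2.704 = 0.9460

0.9460


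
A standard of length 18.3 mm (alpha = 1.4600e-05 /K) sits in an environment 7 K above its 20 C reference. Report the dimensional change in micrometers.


dL = L * alpha * dT
= 18.3 * 1.4600e-05 * 7
= 0.0018703 mm
dL_um = 0.0018703 * 1000 = 1.8703 um

1.8703


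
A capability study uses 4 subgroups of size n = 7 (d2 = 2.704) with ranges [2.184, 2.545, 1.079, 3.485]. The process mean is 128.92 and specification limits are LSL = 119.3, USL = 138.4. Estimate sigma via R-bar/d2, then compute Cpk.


R_bar = (2.184 + 2.545 + 1.079 + 3.485) / 4 = 2.32325
sigma = R_bar / d2 = 2.32325 / 2.704 = 0.85919009
Cp = (USL - LSL)/(6*sigma) = (138.4 - 119.3)/(6*0.85919009) = 3.7050
Cpu = (138.4 - 128.92)/(3*0.85919009) = 3.6779
Cpl = (128.92 - 119.3)/(3*0.85919009) = 3.7322
Cpk = min(Cpu, Cpl) = 3.6779

3.6779


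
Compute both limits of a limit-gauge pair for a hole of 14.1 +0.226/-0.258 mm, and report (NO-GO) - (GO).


GO = nominal - lower_tol (smallest hole = maximum material condition)
GO = 14.1 - 0.258 = 13.842
NO-GO = nominal + upper_tol (largest hole = least material condition)
NO-GO = 14.1 + 0.226 = 14.326
spread = NO-GO - GO = 14.326 - 13.842 = 0.4840

0.4840


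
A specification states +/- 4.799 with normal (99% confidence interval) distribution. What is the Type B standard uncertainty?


u_B = half_width / 2.576
u_B = 4.799 / 2.576
u_B = 1.8630

1.8630


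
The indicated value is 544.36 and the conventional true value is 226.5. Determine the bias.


Systematic error = measured - true
= 544.36 - 226.5
= 317.8600

317.8600


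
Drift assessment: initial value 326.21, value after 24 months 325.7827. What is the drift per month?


rate = (v2 - v1) / months
= (325.7827 - 326.21) / 24
= -0.4273 / 24
= -0.0178

-0.0178


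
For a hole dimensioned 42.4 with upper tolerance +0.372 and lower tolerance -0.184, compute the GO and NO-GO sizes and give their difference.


GO = nominal - lower_tol (smallest hole = maximum material condition)
GO = 42.4 - 0.184 = 42.216
NO-GO = nominal + upper_tol (largest hole = least material condition)
NO-GO = 42.4 + 0.372 = 42.772
spread = NO-GO - GO = 42.772 - 42.216 = 0.5560

0.5560


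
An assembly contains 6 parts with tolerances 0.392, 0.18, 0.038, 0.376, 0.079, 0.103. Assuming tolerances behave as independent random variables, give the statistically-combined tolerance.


RSS = sqrt(0.392^2 + 0.18^2 + 0.038^2 + 0.376^2 + 0.079^2 + 0.103^2)
= sqrt(0.345734)
= 0.5880

0.5880


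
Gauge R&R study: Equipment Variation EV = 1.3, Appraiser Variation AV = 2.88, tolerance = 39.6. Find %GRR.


GRR = sqrt(EV^2 + AV^2) = sqrt(1.3^2 + 2.88^2) = 3.1598101
%GRR = GRR / tol * 100 = 3.1598101 / 39.6 * 100
%GRR = 7.9793

7.9793


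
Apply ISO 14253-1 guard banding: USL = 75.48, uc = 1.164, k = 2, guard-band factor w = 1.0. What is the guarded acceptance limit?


U = k * uc = 2 * 1.164 = 2.328
guard band g = w * U = 1.0 * 2.328 = 2.328
AL = USL - g = 75.48 - 2.328
AL = 73.1520

73.1520


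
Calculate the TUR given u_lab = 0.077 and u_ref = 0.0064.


TUR = u_lab / u_ref
= 0.077 / 0.0064
= 12.0312

12.0312


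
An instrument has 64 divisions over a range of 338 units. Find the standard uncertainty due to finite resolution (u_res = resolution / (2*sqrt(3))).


resolution = range / divisions
resolution = 338 / 64 = 5.28125
u_res = resolution / (2*sqrt(3))
u_res = 5.28125 / 3.4641016
u_res = 1.5246

1.5246


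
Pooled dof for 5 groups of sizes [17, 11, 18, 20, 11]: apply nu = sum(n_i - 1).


nu = sum_i (n_i - 1)
nu = ((17 - 1) + (11 - 1) + (18 - 1) + (20 - 1) + (11 - 1))
nu = 16 + 10 + 17 + 19 + 10
nu = 72

72


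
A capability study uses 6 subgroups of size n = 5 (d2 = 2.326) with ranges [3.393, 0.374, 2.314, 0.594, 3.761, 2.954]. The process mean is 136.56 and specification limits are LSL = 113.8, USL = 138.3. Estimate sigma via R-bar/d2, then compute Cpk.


R_bar = (3.393 + 0.374 + 2.314 + 0.594 + 3.761 + 2.954) / 6 = 2.2316667
sigma = R_bar / d2 = 2.2316667 / 2.326 = 0.95944398
Cp = (USL - LSL)/(6*sigma) = (138.3 - 113.8)/(6*0.95944398) = 4.2559
Cpu = (138.3 - 136.56)/(3*0.95944398) = 0.6045
Cpl = (136.56 - 113.8)/(3*0.95944398) = 7.9074
Cpk = min(Cpu, Cpl) = 0.6045

0.6045


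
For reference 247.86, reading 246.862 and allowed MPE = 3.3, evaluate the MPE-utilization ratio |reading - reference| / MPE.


e = indication - reference = 246.862 - 247.86 = -0.9980
|e| = 0.9980
ratio = |e| / MPE = 0.9980 / 3.3
ratio = 0.3024

0.3024


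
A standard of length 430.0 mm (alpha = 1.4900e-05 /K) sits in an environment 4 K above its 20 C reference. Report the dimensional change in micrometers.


dL = L * alpha * dT
= 430.0 * 1.4900e-05 * 4
= 0.0256280 mm
dL_um = 0.0256280 * 1000 = 25.6280 um

25.6280


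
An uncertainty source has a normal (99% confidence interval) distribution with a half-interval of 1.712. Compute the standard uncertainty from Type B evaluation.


u_B = half_width / 2.576
u_B = 1.712 / 2.576
u_B = 0.6646

0.6646


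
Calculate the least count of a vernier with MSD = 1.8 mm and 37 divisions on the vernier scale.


LC = MSD / n_div
= 1.8 / 37
= 0.0486

0.0486


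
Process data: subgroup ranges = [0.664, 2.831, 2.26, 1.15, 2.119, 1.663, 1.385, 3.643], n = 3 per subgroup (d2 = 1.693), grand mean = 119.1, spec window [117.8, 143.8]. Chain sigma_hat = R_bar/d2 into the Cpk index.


R_bar = (0.664 + 2.831 + 2.26 + 1.15 + 2.119 + 1.663 + 1.385 + 3.643) / 8 = 1.964375
sigma = R_bar / d2 = 1.964375 / 1.693 = 1.1602924
Cp = (USL - LSL)/(6*sigma) = (143.8 - 117.8)/(6*1.1602924) = 3.7347
Cpu = (143.8 - 119.1)/(3*1.1602924) = 7.0959
Cpl = (119.1 - 117.8)/(3*1.1602924) = 0.3735
Cpk = min(Cpu, Cpl) = 0.3735

0.3735


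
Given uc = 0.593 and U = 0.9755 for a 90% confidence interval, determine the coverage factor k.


k = U / uc
k = 0.9755 / 0.593
k = 1.645

1.645


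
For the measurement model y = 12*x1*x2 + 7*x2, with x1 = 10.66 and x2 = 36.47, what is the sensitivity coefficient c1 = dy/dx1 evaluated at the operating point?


y = 12*x1*x2 + 7*x2
dy/dx1 = 12*x2
Evaluate at x2 = 36.47: c1 = 12 * 36.47
c1 = 437.6400

437.6400


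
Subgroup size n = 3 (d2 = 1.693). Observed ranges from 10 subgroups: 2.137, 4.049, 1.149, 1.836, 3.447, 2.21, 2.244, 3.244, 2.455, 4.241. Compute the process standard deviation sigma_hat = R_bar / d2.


R_bar = (2.137 + 4.049 + 1.149 + 1.836 + 3.447 + 2.21 + 2.244 + 3.244 + 2.455 + 4.241) / 10
R_bar = 27.012 / 10 = 2.7012
sigma_hat = R_bar / d2 = 2.7012 / 1.693 = 1.5955

1.5955


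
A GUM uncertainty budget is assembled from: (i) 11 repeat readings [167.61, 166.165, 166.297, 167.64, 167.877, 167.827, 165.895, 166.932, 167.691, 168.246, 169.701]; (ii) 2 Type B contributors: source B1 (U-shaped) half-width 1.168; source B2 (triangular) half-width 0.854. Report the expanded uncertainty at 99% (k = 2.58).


mean = (167.61 + 166.165 + 166.297 + 167.64 + 167.877 + 167.827 + 165.895 + 166.932 + 167.691 + 168.246 + 169.701) / 11 = 167.4437273
s = sqrt(sum((x - mean)^2)/(n-1)) = 1.0868029
u_A = s / sqrt(n) = 1.0868029 / sqrt(11) = 0.3276834
u_B1 = 1.168 / sqrt(2) = 0.82590072
u_B2 = 0.854 / sqrt(6) = 0.34864404
uc = sqrt(0.3276834^2 + 0.82590072^2 + 0.34864404^2) = 0.95448472
U = k * uc = 2.58 * 0.95448472
U = 2.4626

2.4626


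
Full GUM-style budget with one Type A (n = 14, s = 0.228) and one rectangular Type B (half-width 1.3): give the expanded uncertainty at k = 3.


u_A = s / sqrt(n) = 0.228 / sqrt(14) = 0.060935563
u_B = half_width / sqrt(3) = 1.3 / sqrt(3) = 0.75055535
uc = sqrt(u_A^2 + u_B^2) = sqrt(0.060935563^2 + 0.75055535^2) = 0.75302488
U = k * uc = 3 * 0.75302488
U = 2.2591

2.2591


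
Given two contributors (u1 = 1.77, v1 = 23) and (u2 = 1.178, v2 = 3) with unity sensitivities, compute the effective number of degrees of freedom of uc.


uc = sqrt(u1^2 + u2^2) = sqrt(1.77^2 + 1.178^2) = 2.1261665
v_eff = uc^4 / (u1^4/v1 + u2^4/v2)
= 2.1261665^4 / (1.77^4/23 + 1.178^4/3)
= 20.43568 / 1.0686308
v_eff = 19.1232

19.1232


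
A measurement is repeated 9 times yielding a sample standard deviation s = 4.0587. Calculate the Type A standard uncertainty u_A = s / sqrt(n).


u_A = s / sqrt(n)
u_A = 4.0587 / sqrt(9)
u_A = 4.0587 / 3
u_A = 1.3529

1.3529


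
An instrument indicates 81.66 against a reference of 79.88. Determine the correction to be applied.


Correction = standard - reading
= 79.88 - 81.66
= -1.7800

-1.7800


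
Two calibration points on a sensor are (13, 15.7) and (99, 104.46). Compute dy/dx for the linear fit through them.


slope = (y2 - y1) / (x2 - x1)
= (104.46 - 15.7) / (99 - 13)
= 88.7600 / 86
= 1.0321

1.0321


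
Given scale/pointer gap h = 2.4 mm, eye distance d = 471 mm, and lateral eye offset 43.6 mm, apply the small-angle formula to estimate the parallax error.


error = h * offset / d
= 2.4 * 43.6 / 471
= 0.2222

0.2222


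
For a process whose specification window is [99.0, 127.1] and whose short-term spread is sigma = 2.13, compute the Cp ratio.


Cp = (USL - LSL) / (6 * sigma)
= (127.1 - 99.0) / (6 * 2.13)
= 28.1000 / 12.7800
= 2.1987

2.1987


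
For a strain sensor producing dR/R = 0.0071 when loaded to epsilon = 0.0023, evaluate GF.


GF = (dR/R) / epsilon
= 0.0071 / 0.0023
= 3.0870

3.0870


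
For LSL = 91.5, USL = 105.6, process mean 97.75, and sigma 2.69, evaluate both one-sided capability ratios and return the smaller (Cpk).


Cpu = (USL - mean) / (3*sigma) = (105.6 - 97.75) / (3*2.69) = 0.9727
Cpl = (mean - LSL) / (3*sigma) = (97.75 - 91.5) / (3*2.69) = 0.7745
Cpk = min(Cpu, Cpl) = 0.7745

0.7745
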